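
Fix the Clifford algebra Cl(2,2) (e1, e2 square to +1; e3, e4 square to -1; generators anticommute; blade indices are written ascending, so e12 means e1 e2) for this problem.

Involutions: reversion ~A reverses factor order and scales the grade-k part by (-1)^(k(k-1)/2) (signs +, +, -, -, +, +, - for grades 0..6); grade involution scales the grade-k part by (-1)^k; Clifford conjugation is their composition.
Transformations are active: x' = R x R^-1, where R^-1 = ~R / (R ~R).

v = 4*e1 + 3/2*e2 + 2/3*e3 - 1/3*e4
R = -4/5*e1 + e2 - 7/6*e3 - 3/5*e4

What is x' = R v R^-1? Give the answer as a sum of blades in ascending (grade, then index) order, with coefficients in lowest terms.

~R = -4/5*e1 + e2 - 7/6*e3 - 3/5*e4, and R ~R = -73/900, so R^-1 = ~R / (-73/900).
R v = -101/90 - 26/5*e12 + 62/15*e13 + 8/3*e14 + 29/12*e23 + 17/30*e24 + 71/90*e34
Answer: -1908/73*e1 + 3821/146*e2 - 7216/219*e3 - 3563/219*e4


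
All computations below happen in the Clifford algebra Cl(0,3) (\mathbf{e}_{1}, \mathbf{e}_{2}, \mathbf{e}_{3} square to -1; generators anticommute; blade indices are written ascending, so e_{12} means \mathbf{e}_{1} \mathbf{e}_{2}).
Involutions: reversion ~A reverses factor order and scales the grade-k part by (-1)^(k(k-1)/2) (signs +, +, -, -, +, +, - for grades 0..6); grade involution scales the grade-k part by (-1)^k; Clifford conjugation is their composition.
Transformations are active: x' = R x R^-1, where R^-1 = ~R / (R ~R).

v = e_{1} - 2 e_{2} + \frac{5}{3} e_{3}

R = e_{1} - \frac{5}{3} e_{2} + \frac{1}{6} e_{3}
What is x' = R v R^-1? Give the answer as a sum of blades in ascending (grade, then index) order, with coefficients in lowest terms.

~R = e_{1} - \frac{5}{3} e_{2} + \frac{1}{6} e_{3}, and R ~R = -\frac{137}{36}, so R^-1 = ~R / (-\frac{137}{36}).
R v = -\frac{83}{18} - \frac{1}{3} e_{12} + \frac{3}{2} e_{13} - \frac{22}{9} e_{23}
Answer: \frac{195}{137} e_{1} - \frac{838}{411} e_{2} - \frac{173}{137} e_{3}


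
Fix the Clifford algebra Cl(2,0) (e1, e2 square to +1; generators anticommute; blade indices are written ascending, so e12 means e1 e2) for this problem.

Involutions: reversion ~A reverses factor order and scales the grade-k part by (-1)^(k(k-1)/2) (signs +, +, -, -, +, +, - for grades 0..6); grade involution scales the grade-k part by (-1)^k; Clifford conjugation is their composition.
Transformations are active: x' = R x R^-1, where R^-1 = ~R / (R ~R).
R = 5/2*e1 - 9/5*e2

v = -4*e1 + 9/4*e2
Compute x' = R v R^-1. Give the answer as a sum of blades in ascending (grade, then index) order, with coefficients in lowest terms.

~R = 5/2*e1 - 9/5*e2, and R ~R = 949/100, so R^-1 = ~R / (949/100).
R v = -281/20 - 63/40*e12
Answer: -3229/949*e1 + 11691/3796*e2


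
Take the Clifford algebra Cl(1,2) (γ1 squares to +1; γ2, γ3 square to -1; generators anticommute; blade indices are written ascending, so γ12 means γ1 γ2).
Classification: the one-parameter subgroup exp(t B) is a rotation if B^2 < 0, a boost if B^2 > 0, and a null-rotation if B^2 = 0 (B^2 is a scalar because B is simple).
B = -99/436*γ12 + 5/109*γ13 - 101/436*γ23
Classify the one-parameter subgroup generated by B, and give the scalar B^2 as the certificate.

B^2 term by term: the squares give (-99/436)^2*(γ12)^2 + (5/109)^2*(γ13)^2 + (-101/436)^2*(γ23)^2 = 9801/190096*(+1) + 25/11881*(+1) + 10201/190096*(-1) = 0 (each basis 2-blade squares to minus the product of its generators' squares); cross terms between blades sharing an index anticommute and cancel. So B^2 = 0.
Answer: null-rotation, certificate B^2 = 0. The class reads off the invariant scalar 0 directly.


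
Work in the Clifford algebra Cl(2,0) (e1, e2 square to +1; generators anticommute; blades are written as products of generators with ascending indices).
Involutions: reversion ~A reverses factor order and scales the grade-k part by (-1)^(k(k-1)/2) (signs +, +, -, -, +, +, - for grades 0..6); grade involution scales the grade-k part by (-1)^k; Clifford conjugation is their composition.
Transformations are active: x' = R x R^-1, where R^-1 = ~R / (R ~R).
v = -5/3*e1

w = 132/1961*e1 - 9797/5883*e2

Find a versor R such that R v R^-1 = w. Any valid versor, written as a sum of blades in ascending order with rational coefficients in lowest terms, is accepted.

R = v + w = -9409/5883*e1 - 9797/5883*e2 works: the equal norms (25/9) guarantee its sandwich swaps v into w.
Answer: -9409/5883*e1 - 9797/5883*e2


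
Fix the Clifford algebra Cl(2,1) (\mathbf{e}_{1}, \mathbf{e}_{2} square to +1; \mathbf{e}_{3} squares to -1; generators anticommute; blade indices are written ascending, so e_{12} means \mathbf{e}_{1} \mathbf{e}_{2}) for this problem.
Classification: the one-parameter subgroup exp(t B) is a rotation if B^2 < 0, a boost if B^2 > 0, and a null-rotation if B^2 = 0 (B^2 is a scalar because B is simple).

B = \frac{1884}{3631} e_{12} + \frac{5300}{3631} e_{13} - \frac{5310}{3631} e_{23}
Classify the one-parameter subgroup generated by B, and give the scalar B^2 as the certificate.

B^2 term by term: the squares give (\frac{1884}{3631})^2*(e_{12})^2 + (\frac{5300}{3631})^2*(e_{13})^2 + (-\frac{5310}{3631})^2*(e_{23})^2 = \frac{3549456}{13184161}*(-1) + \frac{28090000}{13184161}*(+1) + \frac{28196100}{13184161}*(+1) = 4 (each basis 2-blade squares to minus the product of its generators' squares); cross terms between blades sharing an index anticommute and cancel. So B^2 = 4.
Answer: boost, certificate B^2 = 4. Because 4 is invariant under every versor sandwich, the classification follows from its sign alone.


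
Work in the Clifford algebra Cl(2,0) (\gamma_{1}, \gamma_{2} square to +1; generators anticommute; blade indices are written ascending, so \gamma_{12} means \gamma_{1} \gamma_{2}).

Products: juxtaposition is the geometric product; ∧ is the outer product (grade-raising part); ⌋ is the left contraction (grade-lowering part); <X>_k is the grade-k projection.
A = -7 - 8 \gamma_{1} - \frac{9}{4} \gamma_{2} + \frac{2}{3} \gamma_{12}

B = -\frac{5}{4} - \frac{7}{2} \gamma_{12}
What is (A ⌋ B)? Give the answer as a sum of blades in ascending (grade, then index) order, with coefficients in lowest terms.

step 1: \frac{133}{12} - \frac{63}{8} \gamma_{1} + 28 \gamma_{2} + \frac{49}{2} \gamma_{12}
Answer: \frac{133}{12} - \frac{63}{8} \gamma_{1} + 28 \gamma_{2} + \frac{49}{2} \gamma_{12}


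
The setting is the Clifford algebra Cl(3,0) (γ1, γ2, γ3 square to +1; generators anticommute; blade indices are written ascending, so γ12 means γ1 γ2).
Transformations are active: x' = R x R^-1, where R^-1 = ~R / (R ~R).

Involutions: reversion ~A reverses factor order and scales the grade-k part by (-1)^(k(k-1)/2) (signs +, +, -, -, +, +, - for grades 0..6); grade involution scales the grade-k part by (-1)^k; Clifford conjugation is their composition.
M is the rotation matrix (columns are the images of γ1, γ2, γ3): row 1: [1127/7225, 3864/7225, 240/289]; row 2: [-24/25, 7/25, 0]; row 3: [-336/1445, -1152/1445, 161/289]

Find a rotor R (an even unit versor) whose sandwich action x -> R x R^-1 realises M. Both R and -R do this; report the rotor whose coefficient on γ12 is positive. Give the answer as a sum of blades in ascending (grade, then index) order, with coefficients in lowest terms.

Method: write R = a + b12*γ12 + b13*γ13 + b23*γ23 with a^2 + b12^2 + b13^2 + b23^2 = 1 (so R^-1 = ~R). Expanding the columns R e_j ~R gives tr M = 4a^2 - 1 and, from the antisymmetric part, M21 - M12 = -4a*b12, M13 - M31 = 4a*b13, M32 - M23 = -4a*b23.
Here tr M = 287/289, so a^2 = (1 + tr M)/4 = 144/289 and a = ±12/17. Taking a = 12/17: M21 - M12 = -432/289, M13 - M31 = 1536/1445, M32 - M23 = -1152/1445, giving b12 = 9/17, b13 = 32/85, b23 = 24/85, i.e. R = 12/17 + 9/17*γ12 + 32/85*γ13 + 24/85*γ23.
Its γ12 coefficient is already positive.
Answer: 12/17 + 9/17*γ12 + 32/85*γ13 + 24/85*γ23. Key observation: the double cover Spin(3) -> SO(3) sends R and -R to the same matrix (trace 287/289 here), so the stated sign of the γ12 coefficient is what selects one sheet.


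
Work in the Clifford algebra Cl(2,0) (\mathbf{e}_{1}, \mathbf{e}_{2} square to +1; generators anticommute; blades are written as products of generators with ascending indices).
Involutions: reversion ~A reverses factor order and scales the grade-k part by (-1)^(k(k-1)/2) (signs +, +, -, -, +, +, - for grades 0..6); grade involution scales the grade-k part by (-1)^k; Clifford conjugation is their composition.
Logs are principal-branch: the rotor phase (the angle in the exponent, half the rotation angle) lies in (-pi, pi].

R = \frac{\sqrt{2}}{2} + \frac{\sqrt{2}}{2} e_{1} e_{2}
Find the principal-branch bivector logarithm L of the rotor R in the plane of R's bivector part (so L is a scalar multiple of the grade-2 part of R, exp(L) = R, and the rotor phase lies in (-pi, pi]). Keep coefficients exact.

The scalar part of R is \frac{\sqrt{2}}{2}, which fixes the principal-branch rotor phase; the unit plane is then the bivector part divided by the sine of that phase, and L is that plane scaled by the phase.
Concretely: cos(phase) = \frac{\sqrt{2}}{2} gives phase = ±\frac{\pi}{4}, and since phase/sin(phase) is even the sign is immaterial: L = (phase/sin(phase)) * <R>_2 = (\frac{\sqrt{2} \pi}{4}) * <R>_2.
Answer: \frac{\pi}{4} e_{1} e_{2}


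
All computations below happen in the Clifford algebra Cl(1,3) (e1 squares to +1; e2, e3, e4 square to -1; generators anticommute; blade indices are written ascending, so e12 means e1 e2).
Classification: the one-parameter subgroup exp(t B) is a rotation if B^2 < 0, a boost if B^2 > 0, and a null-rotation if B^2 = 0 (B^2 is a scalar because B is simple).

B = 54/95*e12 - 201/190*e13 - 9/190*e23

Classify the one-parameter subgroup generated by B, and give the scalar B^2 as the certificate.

B^2 term by term: the squares give (54/95)^2*(e12)^2 + (-201/190)^2*(e13)^2 + (-9/190)^2*(e23)^2 = 2916/9025*(+1) + 40401/36100*(+1) + 81/36100*(-1) = 36/25 (each basis 2-blade squares to minus the product of its generators' squares); cross terms between blades sharing an index anticommute and cancel. So B^2 = 36/25.
Answer: boost, certificate B^2 = 36/25. The class reads off the invariant scalar 36/25 directly.


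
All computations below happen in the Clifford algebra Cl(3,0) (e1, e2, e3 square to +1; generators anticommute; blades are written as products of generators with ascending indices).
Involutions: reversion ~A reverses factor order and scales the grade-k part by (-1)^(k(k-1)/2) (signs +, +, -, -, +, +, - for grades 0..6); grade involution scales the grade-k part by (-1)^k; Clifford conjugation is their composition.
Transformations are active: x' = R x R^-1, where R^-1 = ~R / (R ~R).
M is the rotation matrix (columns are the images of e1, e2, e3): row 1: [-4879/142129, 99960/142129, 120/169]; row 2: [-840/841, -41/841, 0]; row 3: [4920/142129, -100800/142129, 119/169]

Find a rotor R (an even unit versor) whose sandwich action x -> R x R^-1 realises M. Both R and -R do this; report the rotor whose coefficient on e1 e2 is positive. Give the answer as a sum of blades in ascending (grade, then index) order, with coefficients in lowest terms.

Method: write R = a + b12*e1 e2 + b13*e1 e3 + b23*e2 e3 with a^2 + b12^2 + b13^2 + b23^2 = 1 (so R^-1 = ~R). Expanding the columns R e_j ~R gives tr M = 4a^2 - 1 and, from the antisymmetric part, M21 - M12 = -4a*b12, M13 - M31 = 4a*b13, M32 - M23 = -4a*b23.
Here tr M = 88271/142129, so a^2 = (1 + tr M)/4 = 57600/142129 and a = ±240/377. Taking a = 240/377: M21 - M12 = -241920/142129, M13 - M31 = 96000/142129, M32 - M23 = -100800/142129, giving b12 = 252/377, b13 = 100/377, b23 = 105/377, i.e. R = 240/377 + 252/377*e1 e2 + 100/377*e1 e3 + 105/377*e2 e3.
Its e1 e2 coefficient is already positive.
Answer: 240/377 + 252/377*e1 e2 + 100/377*e1 e3 + 105/377*e2 e3. Recall the cover is two-to-one: with M of trace 88271/142129, both preimages act alike, and the stated e1 e2 sign chooses the sheet.


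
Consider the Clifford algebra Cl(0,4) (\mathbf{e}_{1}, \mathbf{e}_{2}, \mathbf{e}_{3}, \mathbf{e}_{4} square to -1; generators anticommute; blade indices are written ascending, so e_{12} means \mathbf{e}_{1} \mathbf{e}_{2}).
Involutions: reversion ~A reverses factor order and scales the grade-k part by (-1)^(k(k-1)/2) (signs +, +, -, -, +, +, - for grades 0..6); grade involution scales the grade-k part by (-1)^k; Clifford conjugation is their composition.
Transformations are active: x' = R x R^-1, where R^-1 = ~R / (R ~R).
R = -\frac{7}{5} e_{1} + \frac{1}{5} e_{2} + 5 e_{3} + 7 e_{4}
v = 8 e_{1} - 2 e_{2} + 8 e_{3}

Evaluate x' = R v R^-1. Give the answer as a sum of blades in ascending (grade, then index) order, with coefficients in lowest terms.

~R = -\frac{7}{5} e_{1} + \frac{1}{5} e_{2} + 5 e_{3} + 7 e_{4}, and R ~R = -76, so R^-1 = ~R / (-76).
R v = -\frac{142}{5} + \frac{6}{5} e_{12} - \frac{256}{5} e_{13} - 56 e_{14} + \frac{58}{5} e_{23} + 14 e_{24} - 56 e_{34}
Answer: -\frac{4297}{475} e_{1} + \frac{1021}{475} e_{2} - \frac{81}{19} e_{3} + \frac{497}{95} e_{4}


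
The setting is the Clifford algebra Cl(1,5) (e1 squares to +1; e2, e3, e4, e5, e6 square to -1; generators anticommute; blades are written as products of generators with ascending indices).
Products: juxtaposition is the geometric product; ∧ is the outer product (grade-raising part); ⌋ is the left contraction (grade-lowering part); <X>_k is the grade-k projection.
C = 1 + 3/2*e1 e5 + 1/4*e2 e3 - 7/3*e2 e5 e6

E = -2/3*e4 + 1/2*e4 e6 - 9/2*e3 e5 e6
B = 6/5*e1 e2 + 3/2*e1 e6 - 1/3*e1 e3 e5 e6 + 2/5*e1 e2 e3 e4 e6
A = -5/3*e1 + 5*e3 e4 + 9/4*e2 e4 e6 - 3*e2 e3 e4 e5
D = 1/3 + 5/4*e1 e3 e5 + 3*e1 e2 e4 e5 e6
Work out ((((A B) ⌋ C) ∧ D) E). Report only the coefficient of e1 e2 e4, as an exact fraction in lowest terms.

step 1: -2*e2 - 5/2*e6 - 9/10*e1 e3 + 27/8*e1 e2 e4 - 2*e1 e2 e6 + 27/10*e1 e4 e6 + 6/5*e1 e5 e6 + 5/9*e3 e5 e6 + 6*e1 e2 e3 e4 + e1 e2 e4 e6 - 18/5*e1 e3 e4 e5 + 15/2*e1 e3 e4 e6 - 5/3*e1 e4 e5 e6 - 2/3*e2 e3 e4 e6 + 3/4*e1 e2 e3 e4 e5 - 9/2*e1 e2 e3 e4 e5 e6
step 2: 1/2*e3 - 35/6*e2 e5 - 14/3*e5 e6
step 3: 1/6*e3 - 35/18*e2 e5 - 14/9*e5 e6 + 3/2*e1 e2 e3 e4 e5 e6
step 4: -7*e3 - 1/9*e3 e4 + 7/9*e4 e5 + 3/4*e5 e6 + 27/4*e1 e2 e4 + 35/4*e2 e3 e6 - 35/27*e2 e4 e5 + 1/12*e3 e4 e6 + 28/27*e4 e5 e6 + 3/4*e1 e2 e3 e5 + 35/36*e2 e4 e5 e6 + e1 e2 e3 e5 e6
Answer: 27/4


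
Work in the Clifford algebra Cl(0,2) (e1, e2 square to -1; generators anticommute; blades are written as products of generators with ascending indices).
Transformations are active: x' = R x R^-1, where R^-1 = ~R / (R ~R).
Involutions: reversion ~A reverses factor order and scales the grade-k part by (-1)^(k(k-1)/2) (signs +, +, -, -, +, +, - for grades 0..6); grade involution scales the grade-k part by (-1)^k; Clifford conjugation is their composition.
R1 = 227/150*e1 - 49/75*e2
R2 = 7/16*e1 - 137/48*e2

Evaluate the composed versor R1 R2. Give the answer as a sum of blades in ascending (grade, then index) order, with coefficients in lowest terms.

Distribute over the terms of R1 (each basis-blade product reordered to ascending indices, repeated generators contracted through their squares):
(227/150*e1) R2 = -1589/2400 - 31099/7200*e1 e2
(-49/75*e2) R2 = -6713/3600 + 343/1200*e1 e2
Summing the partial products and collecting blades:
Answer: -18193/7200 - 29041/7200*e1 e2


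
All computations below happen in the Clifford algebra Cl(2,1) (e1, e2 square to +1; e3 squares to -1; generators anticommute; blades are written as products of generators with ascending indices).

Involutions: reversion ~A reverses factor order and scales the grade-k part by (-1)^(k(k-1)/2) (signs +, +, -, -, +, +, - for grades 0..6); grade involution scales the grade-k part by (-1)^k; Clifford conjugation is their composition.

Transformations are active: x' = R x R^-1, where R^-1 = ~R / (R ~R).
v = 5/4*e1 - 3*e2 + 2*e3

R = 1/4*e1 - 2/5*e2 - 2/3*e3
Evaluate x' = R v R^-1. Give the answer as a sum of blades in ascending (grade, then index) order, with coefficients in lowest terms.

~R = 1/4*e1 - 2/5*e2 - 2/3*e3, and R ~R = -799/3600, so R^-1 = ~R / (-799/3600).
R v = 683/240 - 1/4*e1 e2 + 4/3*e1 e3 - 14/5*e2 e3
Answer: -24485/3196*e1 + 10593/799*e2 + 12062/799*e3


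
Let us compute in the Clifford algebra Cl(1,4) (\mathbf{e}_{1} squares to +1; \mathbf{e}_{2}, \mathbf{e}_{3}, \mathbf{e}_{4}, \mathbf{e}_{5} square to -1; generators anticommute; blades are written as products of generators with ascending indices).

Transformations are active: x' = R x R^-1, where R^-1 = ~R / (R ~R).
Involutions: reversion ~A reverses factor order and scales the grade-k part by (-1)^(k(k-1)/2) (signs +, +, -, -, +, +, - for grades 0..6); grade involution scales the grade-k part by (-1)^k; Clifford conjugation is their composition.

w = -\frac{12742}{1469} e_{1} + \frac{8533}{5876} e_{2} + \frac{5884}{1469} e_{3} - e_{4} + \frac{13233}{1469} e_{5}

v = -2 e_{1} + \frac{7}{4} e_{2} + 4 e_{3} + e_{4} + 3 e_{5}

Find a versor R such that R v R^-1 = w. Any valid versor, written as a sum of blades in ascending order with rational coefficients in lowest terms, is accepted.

Sketch: the shared square -\frac{401}{16} makes R = v + w = -\frac{15680}{1469} e_{1} + \frac{4704}{1469} e_{2} + \frac{11760}{1469} e_{3} + \frac{17640}{1469} e_{5} the natural versor; its sandwich fixes that direction, negates (v - w)/2, and sends v to w.
Answer: -\frac{15680}{1469} e_{1} + \frac{4704}{1469} e_{2} + \frac{11760}{1469} e_{3} + \frac{17640}{1469} e_{5}


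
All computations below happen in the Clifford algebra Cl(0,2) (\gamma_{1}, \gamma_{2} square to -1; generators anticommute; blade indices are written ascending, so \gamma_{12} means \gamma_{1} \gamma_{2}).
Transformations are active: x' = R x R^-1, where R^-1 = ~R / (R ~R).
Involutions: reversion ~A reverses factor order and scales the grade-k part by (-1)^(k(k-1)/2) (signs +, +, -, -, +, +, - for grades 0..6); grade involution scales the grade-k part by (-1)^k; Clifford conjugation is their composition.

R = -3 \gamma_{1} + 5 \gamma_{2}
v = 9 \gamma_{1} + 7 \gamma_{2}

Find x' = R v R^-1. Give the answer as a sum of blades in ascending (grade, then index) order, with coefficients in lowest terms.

~R = -3 \gamma_{1} + 5 \gamma_{2}, and R ~R = -34, so R^-1 = ~R / (-34).
R v = -8 - 66 \gamma_{12}
Answer: -\frac{177}{17} \gamma_{1} - \frac{79}{17} \gamma_{2}


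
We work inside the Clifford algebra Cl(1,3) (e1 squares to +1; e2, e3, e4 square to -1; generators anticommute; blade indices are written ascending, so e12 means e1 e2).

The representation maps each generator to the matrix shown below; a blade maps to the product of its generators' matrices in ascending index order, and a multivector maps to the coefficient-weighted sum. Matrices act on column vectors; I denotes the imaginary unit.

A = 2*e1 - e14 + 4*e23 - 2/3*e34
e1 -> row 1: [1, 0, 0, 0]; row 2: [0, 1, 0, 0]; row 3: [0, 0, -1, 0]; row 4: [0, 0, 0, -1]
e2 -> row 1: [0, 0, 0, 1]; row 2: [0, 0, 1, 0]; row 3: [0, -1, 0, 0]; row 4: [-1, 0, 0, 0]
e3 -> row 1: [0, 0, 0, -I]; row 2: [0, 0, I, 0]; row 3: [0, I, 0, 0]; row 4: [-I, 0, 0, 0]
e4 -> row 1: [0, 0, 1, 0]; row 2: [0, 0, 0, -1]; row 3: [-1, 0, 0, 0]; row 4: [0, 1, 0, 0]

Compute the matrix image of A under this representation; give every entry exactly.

Bivector images (products of the table entries): rho(e14) = rho(e1)rho(e4) = row 1: [0, 0, 1, 0]; row 2: [0, 0, 0, -1]; row 3: [1, 0, 0, 0]; row 4: [0, -1, 0, 0]; rho(e23) = rho(e2)rho(e3) = row 1: [-I, 0, 0, 0]; row 2: [0, I, 0, 0]; row 3: [0, 0, -I, 0]; row 4: [0, 0, 0, I]; rho(e34) = rho(e3)rho(e4) = row 1: [0, -I, 0, 0]; row 2: [-I, 0, 0, 0]; row 3: [0, 0, 0, -I]; row 4: [0, 0, -I, 0].
M = (2)*rho(e1) + (-1)*rho(e14) + (4)*rho(e23) + (-2/3)*rho(e34), summed entrywise:
Answer: row 1: [2 - 4*I, 2*I/3, -1, 0]; row 2: [2*I/3, 2 + 4*I, 0, 1]; row 3: [-1, 0, -2 - 4*I, 2*I/3]; row 4: [0, 1, 2*I/3, -2 + 4*I]


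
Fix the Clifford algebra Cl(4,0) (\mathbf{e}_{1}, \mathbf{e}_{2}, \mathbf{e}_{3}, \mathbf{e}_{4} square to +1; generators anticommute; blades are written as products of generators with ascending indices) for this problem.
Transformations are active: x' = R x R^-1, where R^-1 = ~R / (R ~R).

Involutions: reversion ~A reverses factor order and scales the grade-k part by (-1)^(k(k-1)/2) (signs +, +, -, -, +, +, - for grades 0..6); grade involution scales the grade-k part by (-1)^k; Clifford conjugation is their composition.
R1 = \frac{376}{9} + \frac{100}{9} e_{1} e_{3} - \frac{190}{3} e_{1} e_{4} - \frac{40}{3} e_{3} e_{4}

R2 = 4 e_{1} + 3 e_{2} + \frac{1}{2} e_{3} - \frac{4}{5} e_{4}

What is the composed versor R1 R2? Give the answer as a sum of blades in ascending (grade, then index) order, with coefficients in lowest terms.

Distribute over the terms of R1 (each basis-blade product reordered to ascending indices, repeated generators contracted through their squares):
(\frac{376}{9}) R2 = \frac{1504}{9} e_{1} + \frac{376}{3} e_{2} + \frac{188}{9} e_{3} - \frac{1504}{45} e_{4}
(\frac{100}{9} e_{1} e_{3}) R2 = \frac{50}{9} e_{1} - \frac{400}{9} e_{3} - \frac{100}{3} e_{1} e_{2} e_{3} - \frac{80}{9} e_{1} e_{3} e_{4}
(-\frac{190}{3} e_{1} e_{4}) R2 = \frac{152}{3} e_{1} + \frac{760}{3} e_{4} + 190 e_{1} e_{2} e_{4} + \frac{95}{3} e_{1} e_{3} e_{4}
(-\frac{40}{3} e_{3} e_{4}) R2 = \frac{32}{3} e_{3} + \frac{20}{3} e_{4} - \frac{160}{3} e_{1} e_{3} e_{4} - 40 e_{2} e_{3} e_{4}
Summing the partial products and collecting blades:
Answer: \frac{670}{3} e_{1} + \frac{376}{3} e_{2} - \frac{116}{9} e_{3} + \frac{10196}{45} e_{4} - \frac{100}{3} e_{1} e_{2} e_{3} + 190 e_{1} e_{2} e_{4} - \frac{275}{9} e_{1} e_{3} e_{4} - 40 e_{2} e_{3} e_{4}


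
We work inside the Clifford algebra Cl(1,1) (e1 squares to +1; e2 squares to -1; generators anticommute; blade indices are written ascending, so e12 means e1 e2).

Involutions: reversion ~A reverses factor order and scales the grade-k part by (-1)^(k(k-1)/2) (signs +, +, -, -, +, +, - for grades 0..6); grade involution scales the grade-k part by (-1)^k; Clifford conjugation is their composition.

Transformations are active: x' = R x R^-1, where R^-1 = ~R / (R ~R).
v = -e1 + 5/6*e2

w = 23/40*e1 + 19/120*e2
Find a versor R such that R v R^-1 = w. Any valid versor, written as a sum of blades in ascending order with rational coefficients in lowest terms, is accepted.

Why this works: both vectors square to 11/36, so q(v) = q(w) and R = v + w = -17/40*e1 + 119/120*e2 carries v to w — its own direction survives, the complement (v - w)/2 flips.
Answer: -17/40*e1 + 119/120*e2


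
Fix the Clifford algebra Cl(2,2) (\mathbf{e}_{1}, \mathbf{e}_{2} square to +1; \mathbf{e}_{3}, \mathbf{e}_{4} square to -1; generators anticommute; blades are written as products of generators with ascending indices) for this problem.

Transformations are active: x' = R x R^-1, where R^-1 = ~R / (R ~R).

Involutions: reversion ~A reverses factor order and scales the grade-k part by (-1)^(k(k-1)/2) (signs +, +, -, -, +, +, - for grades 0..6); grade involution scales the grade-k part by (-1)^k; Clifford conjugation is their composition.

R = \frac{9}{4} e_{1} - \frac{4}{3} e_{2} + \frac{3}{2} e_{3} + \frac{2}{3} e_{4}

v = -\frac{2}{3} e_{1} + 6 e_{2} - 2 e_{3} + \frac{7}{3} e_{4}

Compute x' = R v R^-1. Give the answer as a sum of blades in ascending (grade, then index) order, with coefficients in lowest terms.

~R = \frac{9}{4} e_{1} - \frac{4}{3} e_{2} + \frac{3}{2} e_{3} + \frac{2}{3} e_{4}, and R ~R = \frac{199}{48}, so R^-1 = ~R / (\frac{199}{48}).
R v = -\frac{145}{18} + \frac{227}{18} e_{1} e_{2} - \frac{7}{2} e_{1} e_{3} + \frac{205}{36} e_{1} e_{4} - \frac{19}{3} e_{2} e_{3} - \frac{64}{9} e_{2} e_{4} + \frac{29}{6} e_{3} e_{4}
Answer: -\frac{4822}{597} e_{1} - \frac{1466}{1791} e_{2} - \frac{762}{199} e_{3} - \frac{8819}{1791} e_{4}


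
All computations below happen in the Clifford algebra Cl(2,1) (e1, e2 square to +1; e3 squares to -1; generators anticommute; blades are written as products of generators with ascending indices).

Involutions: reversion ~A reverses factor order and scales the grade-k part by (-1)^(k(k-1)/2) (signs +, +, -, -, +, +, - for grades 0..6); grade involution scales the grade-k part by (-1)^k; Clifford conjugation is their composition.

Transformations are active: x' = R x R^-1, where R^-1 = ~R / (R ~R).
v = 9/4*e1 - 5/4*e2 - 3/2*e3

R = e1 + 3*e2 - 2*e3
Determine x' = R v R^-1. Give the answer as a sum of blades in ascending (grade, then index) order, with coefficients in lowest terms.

~R = e1 + 3*e2 - 2*e3, and R ~R = 6, so R^-1 = ~R / (6).
R v = -9/2 - 8*e1 e2 + 3*e1 e3 - 7*e2 e3
Answer: -15/4*e1 - 13/4*e2 + 9/2*e3


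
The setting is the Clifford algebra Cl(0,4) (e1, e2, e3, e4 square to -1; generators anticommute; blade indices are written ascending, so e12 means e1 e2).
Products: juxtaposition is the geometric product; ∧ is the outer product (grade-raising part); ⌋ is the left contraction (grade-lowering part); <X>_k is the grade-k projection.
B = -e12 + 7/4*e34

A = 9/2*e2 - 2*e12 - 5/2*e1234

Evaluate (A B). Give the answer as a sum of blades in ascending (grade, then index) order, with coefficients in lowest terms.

step 1: -2 - 9/2*e1 + 35/8*e12 - 5/2*e34 + 63/8*e234 - 7/2*e1234
Answer: -2 - 9/2*e1 + 35/8*e12 - 5/2*e34 + 63/8*e234 - 7/2*e1234


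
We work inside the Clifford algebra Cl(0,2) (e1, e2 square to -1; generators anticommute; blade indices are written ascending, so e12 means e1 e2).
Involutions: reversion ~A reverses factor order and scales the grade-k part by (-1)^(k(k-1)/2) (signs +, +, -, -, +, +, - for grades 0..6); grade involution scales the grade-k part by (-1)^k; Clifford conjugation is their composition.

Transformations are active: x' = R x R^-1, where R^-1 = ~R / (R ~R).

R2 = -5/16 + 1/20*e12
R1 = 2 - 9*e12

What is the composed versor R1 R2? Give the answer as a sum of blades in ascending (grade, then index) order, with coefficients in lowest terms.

Distribute over the terms of R1 (each basis-blade product reordered to ascending indices, repeated generators contracted through their squares):
(2) R2 = -5/8 + 1/10*e12
(-9*e12) R2 = 9/20 + 45/16*e12
Summing the partial products and collecting blades:
Answer: -7/40 + 233/80*e12


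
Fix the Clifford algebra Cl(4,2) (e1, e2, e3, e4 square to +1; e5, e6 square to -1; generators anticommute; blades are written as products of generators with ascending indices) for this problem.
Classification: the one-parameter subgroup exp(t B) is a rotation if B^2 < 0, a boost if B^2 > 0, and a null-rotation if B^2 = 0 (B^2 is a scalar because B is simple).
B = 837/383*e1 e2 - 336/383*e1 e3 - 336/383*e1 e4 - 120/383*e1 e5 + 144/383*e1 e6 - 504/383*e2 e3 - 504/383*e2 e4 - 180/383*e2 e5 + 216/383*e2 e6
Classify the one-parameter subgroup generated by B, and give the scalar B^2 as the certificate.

B^2 term by term: the squares give (837/383)^2*(e1 e2)^2 + (-336/383)^2*(e1 e3)^2 + (-336/383)^2*(e1 e4)^2 + (-120/383)^2*(e1 e5)^2 + (144/383)^2*(e1 e6)^2 + (-504/383)^2*(e2 e3)^2 + (-504/383)^2*(e2 e4)^2 + (-180/383)^2*(e2 e5)^2 + (216/383)^2*(e2 e6)^2 = 700569/146689*(-1) + 112896/146689*(-1) + 112896/146689*(-1) + 14400/146689*(+1) + 20736/146689*(+1) + 254016/146689*(-1) + 254016/146689*(-1) + 32400/146689*(+1) + 46656/146689*(+1) = -9 (each basis 2-blade squares to minus the product of its generators' squares); cross terms between blades sharing an index anticommute and cancel; the commuting (index-disjoint) pairs give grade-4 terms 2*c*c'*(blade product), which cancel blade by blade — e1 e2 e3 e4: -338688/146689 + 338688/146689 = 0; e1 e2 e3 e5: -120960/146689 + 120960/146689 = 0; e1 e2 e3 e6: 145152/146689 - 145152/146689 = 0; e1 e2 e4 e5: -120960/146689 + 120960/146689 = 0; e1 e2 e4 e6: 145152/146689 - 145152/146689 = 0; e1 e2 e5 e6: 51840/146689 - 51840/146689 = 0 — confirming B is simple. So B^2 = -9.
Answer: rotation, certificate B^2 = -9. The scalar -9 is the complete invariant here: its sign names the subgroup type.


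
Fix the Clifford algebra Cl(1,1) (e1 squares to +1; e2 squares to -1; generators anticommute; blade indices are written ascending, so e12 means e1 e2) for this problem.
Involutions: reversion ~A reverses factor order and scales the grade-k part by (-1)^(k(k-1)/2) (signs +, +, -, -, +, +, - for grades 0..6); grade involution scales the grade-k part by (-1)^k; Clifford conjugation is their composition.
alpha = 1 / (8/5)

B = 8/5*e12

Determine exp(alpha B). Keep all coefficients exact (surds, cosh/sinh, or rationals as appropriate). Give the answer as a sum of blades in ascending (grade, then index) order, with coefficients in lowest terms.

B^2 = (8/5)^2*(e12)^2 = 64/25*(+1) = 64/25 (a basis 2-blade squares to minus the product of its generators' squares).
B^2 = 64/25 — B^2 > 0, so the exponential closes hyperbolically: l = 8/5, alpha*l = 1, so exp(alpha B) = cosh(1) + (sinh(1)/(8/5))*B = cosh(1) + (5*sinh(1)/8)*B.
Answer: cosh(1) + sinh(1)*e12


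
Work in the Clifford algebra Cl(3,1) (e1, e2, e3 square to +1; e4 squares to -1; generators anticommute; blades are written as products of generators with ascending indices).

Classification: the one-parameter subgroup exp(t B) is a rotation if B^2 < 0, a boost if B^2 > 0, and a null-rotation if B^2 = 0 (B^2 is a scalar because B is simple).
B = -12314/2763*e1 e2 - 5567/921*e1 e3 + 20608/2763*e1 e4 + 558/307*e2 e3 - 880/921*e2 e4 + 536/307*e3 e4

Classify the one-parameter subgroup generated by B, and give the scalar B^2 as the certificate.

B^2 term by term: the squares give (-12314/2763)^2*(e1 e2)^2 + (-5567/921)^2*(e1 e3)^2 + (20608/2763)^2*(e1 e4)^2 + (558/307)^2*(e2 e3)^2 + (-880/921)^2*(e2 e4)^2 + (536/307)^2*(e3 e4)^2 = 151634596/7634169*(-1) + 30991489/848241*(-1) + 424689664/7634169*(+1) + 311364/94249*(-1) + 774400/848241*(+1) + 287296/94249*(+1) = -1/9 (each basis 2-blade squares to minus the product of its generators' squares); cross terms between blades sharing an index anticommute and cancel; the commuting (index-disjoint) pairs give grade-4 terms 2*c*c'*(blade product), which cancel blade by blade — e1 e2 e3 e4: -13200608/848241 - 9797920/848241 + 2555392/94249 = 0 — confirming B is simple. So B^2 = -1/9.
Answer: rotation, certificate B^2 = -1/9. Key observation: B^2 = -1/9 is a conjugation invariant, so its sign decides the class regardless of the surface form of B.


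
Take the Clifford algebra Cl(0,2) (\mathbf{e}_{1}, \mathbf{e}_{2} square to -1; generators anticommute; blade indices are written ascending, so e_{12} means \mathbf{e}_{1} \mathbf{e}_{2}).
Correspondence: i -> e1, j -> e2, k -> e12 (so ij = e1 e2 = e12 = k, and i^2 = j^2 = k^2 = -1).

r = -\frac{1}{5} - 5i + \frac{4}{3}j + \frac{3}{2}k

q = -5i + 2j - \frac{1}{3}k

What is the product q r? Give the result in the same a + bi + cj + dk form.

In blades: q = -5 e_{1} + 2 e_{2} - \frac{1}{3} e_{12}, r = -\frac{1}{5} - 5 e_{1} + \frac{4}{3} e_{2} + \frac{3}{2} e_{12}.
Distribute q over r term by term (generator squares from the signature, products reordered to ascending indices): (-5 e_{1})*r = -25 + e_{1} + \frac{15}{2} e_{2} - \frac{20}{3} e_{12}; (2 e_{2})*r = -\frac{8}{3} + 3 e_{1} - \frac{2}{5} e_{2} + 10 e_{12}; (-\frac{1}{3} e_{12})*r = \frac{1}{2} + \frac{4}{9} e_{1} + \frac{5}{3} e_{2} + \frac{1}{15} e_{12}.
Sum: -\frac{163}{6} + \frac{40}{9} e_{1} + \frac{263}{30} e_{2} + \frac{17}{5} e_{12}; translating back through the correspondence:
Answer: -\frac{163}{6} + \frac{40}{9}i + \frac{263}{30}j + \frac{17}{5}k


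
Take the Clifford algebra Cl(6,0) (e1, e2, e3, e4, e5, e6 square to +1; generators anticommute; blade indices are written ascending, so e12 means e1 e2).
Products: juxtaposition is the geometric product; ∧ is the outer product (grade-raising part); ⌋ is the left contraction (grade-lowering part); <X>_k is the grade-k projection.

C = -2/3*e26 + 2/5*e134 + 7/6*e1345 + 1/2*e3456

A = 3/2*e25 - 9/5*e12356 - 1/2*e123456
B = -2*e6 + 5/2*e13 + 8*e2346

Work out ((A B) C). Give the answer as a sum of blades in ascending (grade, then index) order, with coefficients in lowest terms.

step 1: 4*e15 + 72/5*e145 - 15/2*e256 - 3/20*e1235 - 5/4*e2456 - 12*e3456 + e12345
step 2: -6 - 7/6*e2 - 84/5*e3 + 5*e5 - 14*e16 - 5/8*e23 + 7/40*e24 - 2/5*e25 - 14/3*e34 - 144/25*e35 - 5/6*e45 - 1/2*e126 - 36/5*e136 + 24/5*e156 + 15/4*e234 + 3/50*e245 - 8/5*e345 - 35/24*e1236 - 3/40*e1246 + 8/3*e1256 + 2*e1346 + 1/10*e1356 + 8*e2345 - 35/4*e12346 + 1/2*e12356 - 48/5*e12456 + 2/3*e13456 + 3*e123456
Answer: -6 - 7/6*e2 - 84/5*e3 + 5*e5 - 14*e16 - 5/8*e23 + 7/40*e24 - 2/5*e25 - 14/3*e34 - 144/25*e35 - 5/6*e45 - 1/2*e126 - 36/5*e136 + 24/5*e156 + 15/4*e234 + 3/50*e245 - 8/5*e345 - 35/24*e1236 - 3/40*e1246 + 8/3*e1256 + 2*e1346 + 1/10*e1356 + 8*e2345 - 35/4*e12346 + 1/2*e12356 - 48/5*e12456 + 2/3*e13456 + 3*e123456


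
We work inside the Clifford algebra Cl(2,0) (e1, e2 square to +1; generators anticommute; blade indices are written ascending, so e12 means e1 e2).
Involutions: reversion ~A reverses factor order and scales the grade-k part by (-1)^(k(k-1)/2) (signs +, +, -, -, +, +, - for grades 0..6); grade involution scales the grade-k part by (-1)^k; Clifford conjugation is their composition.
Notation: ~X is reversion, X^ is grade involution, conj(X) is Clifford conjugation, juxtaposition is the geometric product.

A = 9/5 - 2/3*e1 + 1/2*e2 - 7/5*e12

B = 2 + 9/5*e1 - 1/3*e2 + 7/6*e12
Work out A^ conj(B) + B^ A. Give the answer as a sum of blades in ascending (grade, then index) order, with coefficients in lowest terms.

first term: 3/5 - 887/300*e1 - 832/225*e2 - 251/45*e12
second term: 33/5 - 1057/300*e1 + 1102/225*e2 - 62/45*e12
Answer: 36/5 - 162/25*e1 + 6/5*e2 - 313/45*e12


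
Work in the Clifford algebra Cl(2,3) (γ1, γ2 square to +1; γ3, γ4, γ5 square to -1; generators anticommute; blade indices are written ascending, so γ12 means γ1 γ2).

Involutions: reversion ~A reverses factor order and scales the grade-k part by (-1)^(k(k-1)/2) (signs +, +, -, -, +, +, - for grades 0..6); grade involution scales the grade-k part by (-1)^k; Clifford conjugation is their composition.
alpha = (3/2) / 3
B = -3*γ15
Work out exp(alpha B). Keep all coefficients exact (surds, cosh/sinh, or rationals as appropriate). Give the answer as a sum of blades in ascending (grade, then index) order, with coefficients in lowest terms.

B^2 = (-3)^2*(γ15)^2 = 9*(+1) = 9 (a basis 2-blade squares to minus the product of its generators' squares).
B^2 = 9 — a positive square means the series sums to a boost: l = 3, alpha*l = 3/2, so exp(alpha B) = cosh(3/2) + (sinh(3/2)/3)*B = cosh(3/2) + (sinh(3/2)/3)*B.
Answer: cosh(3/2) - sinh(3/2)*γ15


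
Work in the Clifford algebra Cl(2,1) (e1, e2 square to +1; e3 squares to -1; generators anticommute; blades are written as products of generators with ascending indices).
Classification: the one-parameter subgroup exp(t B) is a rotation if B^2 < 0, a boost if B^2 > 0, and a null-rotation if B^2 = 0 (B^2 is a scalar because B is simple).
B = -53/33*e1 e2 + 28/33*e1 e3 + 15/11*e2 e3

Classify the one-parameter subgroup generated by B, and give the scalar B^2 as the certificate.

B^2 term by term: the squares give (-53/33)^2*(e1 e2)^2 + (28/33)^2*(e1 e3)^2 + (15/11)^2*(e2 e3)^2 = 2809/1089*(-1) + 784/1089*(+1) + 225/121*(+1) = 0 (each basis 2-blade squares to minus the product of its generators' squares); cross terms between blades sharing an index anticommute and cancel. So B^2 = 0.
Answer: null-rotation, certificate B^2 = 0. The invariant at work: B^2 = 0 is unchanged by conjugation, hence its sign classifies the subgroup whatever basis B is written in.


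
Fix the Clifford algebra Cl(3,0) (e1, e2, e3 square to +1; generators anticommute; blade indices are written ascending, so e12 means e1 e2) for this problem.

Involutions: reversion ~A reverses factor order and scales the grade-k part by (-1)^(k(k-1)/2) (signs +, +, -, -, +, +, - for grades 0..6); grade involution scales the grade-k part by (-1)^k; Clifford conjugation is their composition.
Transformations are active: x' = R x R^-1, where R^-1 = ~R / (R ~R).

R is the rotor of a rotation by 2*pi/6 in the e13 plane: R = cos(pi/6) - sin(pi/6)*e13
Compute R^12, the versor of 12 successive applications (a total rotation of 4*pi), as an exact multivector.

Rotor phase runs at HALF the rotation angle; powers of one rotor simply add phase, so after 12 steps in e13 the phase is 12*pi/6 = 2*pi and R^12 = cos(2*pi) - sin(2*pi)*e13.
cos(2*pi) = 1 and sin(2*pi) = 0, so R^12 = 1. The total rotation 4*pi is 2 full turns, so every vector returns to itself, yet the rotor is +1, back on the identity sheet (an even number of 2*pi turns).
Answer: 1


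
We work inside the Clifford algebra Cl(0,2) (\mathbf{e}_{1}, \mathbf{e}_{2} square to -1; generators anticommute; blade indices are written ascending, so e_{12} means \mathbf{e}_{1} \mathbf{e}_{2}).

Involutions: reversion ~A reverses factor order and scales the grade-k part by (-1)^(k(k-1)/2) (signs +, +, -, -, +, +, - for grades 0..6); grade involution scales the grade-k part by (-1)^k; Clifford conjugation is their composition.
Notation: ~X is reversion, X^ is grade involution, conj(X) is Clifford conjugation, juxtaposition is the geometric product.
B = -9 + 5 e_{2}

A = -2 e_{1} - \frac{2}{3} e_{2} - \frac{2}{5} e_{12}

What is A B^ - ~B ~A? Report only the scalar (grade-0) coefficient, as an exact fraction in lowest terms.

first term: -\frac{10}{3} + 16 e_{1} + 6 e_{2} + \frac{68}{5} e_{12}
second term: \frac{10}{3} + 20 e_{1} + 6 e_{2} + \frac{32}{5} e_{12}
Answer: -\frac{20}{3}


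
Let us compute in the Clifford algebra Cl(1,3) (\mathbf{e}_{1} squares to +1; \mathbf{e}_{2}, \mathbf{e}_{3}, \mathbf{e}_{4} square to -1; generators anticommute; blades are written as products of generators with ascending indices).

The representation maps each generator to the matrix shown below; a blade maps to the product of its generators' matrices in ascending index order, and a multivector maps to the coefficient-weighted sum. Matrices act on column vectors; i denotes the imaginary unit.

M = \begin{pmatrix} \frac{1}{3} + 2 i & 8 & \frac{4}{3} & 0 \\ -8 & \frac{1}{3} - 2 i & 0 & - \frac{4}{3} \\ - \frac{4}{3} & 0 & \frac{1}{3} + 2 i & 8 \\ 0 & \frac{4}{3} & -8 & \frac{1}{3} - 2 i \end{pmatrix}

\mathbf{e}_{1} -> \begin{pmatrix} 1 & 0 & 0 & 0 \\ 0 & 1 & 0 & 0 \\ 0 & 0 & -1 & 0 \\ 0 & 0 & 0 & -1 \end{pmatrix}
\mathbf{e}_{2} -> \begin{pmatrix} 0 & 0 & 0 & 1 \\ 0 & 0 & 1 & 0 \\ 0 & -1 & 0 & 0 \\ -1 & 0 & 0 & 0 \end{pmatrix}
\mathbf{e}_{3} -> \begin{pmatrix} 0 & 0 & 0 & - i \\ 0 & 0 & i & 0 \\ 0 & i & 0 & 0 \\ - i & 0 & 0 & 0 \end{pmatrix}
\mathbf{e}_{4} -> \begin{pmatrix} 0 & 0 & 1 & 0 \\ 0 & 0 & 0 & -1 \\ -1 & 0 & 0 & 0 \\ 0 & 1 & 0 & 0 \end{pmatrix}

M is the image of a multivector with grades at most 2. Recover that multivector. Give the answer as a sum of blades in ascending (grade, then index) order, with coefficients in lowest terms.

Method: the blade images are trace-orthogonal — tr(rho(e_A) rho(e_B)^-1) = 4 if A = B and 0 otherwise — and rho(e_A)^-1 = (e_A)^2 * rho(e_A) with (e_A)^2 = +1 or -1, so the coefficient of e_A in the preimage is (e_A)^2 * tr(M rho(e_A))/4.
Nonzero projections over blades of grade <= 2: 1: (1)^2 = +1, tr(M 1) = \frac{4}{3}, coefficient \frac{1}{3}; e_{4}: (e_{4})^2 = -1, tr(M rho(e_{4})) = - \frac{16}{3}, coefficient \frac{4}{3}; e_{2} e_{3}: (e_{2} e_{3})^2 = -1, tr(M rho(e_{2} e_{3})) = 8, coefficient -2; e_{2} e_{4}: (e_{2} e_{4})^2 = -1, tr(M rho(e_{2} e_{4})) = -32, coefficient 8. Every other blade of grade <= 2 projects to 0.
Answer: \frac{1}{3} + \frac{4}{3} e_{4} - 2 e_{2} e_{3} + 8 e_{2} e_{4}


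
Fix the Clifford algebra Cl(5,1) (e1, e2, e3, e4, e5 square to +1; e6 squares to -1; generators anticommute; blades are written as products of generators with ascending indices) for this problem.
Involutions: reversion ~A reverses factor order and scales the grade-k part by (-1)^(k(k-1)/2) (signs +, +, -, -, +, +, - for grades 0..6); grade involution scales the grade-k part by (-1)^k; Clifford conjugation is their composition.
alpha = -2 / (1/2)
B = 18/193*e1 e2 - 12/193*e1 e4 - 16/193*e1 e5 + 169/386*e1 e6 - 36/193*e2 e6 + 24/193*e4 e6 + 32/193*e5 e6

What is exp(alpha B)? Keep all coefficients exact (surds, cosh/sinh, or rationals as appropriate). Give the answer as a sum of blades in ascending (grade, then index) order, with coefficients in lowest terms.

B^2 term by term: the squares give (18/193)^2*(e1 e2)^2 + (-12/193)^2*(e1 e4)^2 + (-16/193)^2*(e1 e5)^2 + (169/386)^2*(e1 e6)^2 + (-36/193)^2*(e2 e6)^2 + (24/193)^2*(e4 e6)^2 + (32/193)^2*(e5 e6)^2 = 324/37249*(-1) + 144/37249*(-1) + 256/37249*(-1) + 28561/148996*(+1) + 1296/37249*(+1) + 576/37249*(+1) + 1024/37249*(+1) = 1/4 (each basis 2-blade squares to minus the product of its generators' squares); cross terms between blades sharing an index anticommute and cancel; the commuting (index-disjoint) pairs give grade-4 terms 2*c*c'*(blade product), which cancel blade by blade — e1 e2 e4 e6: 864/37249 - 864/37249 = 0; e1 e2 e5 e6: 1152/37249 - 1152/37249 = 0; e1 e4 e5 e6: -768/37249 + 768/37249 = 0 — confirming B is simple. So B^2 = 1/4.
B^2 = 1/4 — B^2 > 0, so the exponential closes hyperbolically: l = 1/2, alpha*l = -2, so exp(alpha B) = cosh(-2) + (sinh(-2)/(1/2))*B = cosh(2) + (-2*sinh(2))*B.
Answer: cosh(2) - 36*sinh(2)/193*e1 e2 + 24*sinh(2)/193*e1 e4 + 32*sinh(2)/193*e1 e5 - 169*sinh(2)/193*e1 e6 + 72*sinh(2)/193*e2 e6 - 48*sinh(2)/193*e4 e6 - 64*sinh(2)/193*e5 e6
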